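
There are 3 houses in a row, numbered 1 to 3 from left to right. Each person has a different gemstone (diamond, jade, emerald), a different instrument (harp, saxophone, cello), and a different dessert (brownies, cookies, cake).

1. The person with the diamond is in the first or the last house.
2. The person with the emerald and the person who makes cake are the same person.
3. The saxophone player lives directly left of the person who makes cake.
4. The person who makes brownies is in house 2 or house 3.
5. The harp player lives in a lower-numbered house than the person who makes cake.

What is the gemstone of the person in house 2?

That leaves cello as the instrument for house 3.
So house 1 gets cookies for dessert.
The person with the diamond is narrowed to house 1 or 3; consider each.
Placing it in house 3 leads to a contradiction, so it's in house 1.
The person with the emerald is narrowed to house 2 or 3; consider each.
Placing it in house 2 leads to a contradiction, so it's in house 3.
The person who makes cake is in house 3 (clue 2).
Clue 3 places the saxophone player in house 2.
House 2 gemstone: only jade fits.
So house 1 gets harp for instrument.
So house 2 gets brownies for dessert.
So: house 1 = diamond/harp/cookies, house 2 = jade/saxophone/brownies, house 3 = emerald/cello/cake.

jade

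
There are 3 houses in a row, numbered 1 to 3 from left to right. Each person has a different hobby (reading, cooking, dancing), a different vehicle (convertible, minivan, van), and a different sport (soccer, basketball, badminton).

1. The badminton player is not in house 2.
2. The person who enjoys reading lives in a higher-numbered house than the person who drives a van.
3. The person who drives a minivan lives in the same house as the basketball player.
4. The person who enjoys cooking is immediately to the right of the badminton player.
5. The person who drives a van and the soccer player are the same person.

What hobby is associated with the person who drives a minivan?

Clue 4: the person who enjoys cooking is in house 2.
The badminton player is in house 1 (clue 4).
The only hobby still possible for house 1 is dancing.
House 3 hobby: only reading fits.
So house 3 gets basketball for sport.
By clue 3, the person who drives a minivan is in house 3.
The person who drives a van is in house 2 (clue 5).
House 1's vehicle must be convertible (nothing else left).
House 2's sport must be soccer (nothing else left).
So: house 1 = dancing/convertible/badminton, house 2 = cooking/van/soccer, house 3 = reading/minivan/basketball.

reading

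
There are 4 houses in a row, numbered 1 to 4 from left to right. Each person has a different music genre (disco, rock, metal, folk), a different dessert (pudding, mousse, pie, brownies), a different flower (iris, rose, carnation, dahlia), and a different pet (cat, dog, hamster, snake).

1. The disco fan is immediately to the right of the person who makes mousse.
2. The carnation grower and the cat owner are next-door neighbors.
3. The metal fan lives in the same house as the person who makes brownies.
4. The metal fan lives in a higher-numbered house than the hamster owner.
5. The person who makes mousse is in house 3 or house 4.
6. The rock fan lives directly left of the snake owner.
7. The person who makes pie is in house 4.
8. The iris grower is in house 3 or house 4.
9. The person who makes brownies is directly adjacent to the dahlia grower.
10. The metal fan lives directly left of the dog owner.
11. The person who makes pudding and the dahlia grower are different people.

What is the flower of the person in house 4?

From clue 5, the person who makes mousse must be in house 3.
By clue 7, the person who makes pie is in house 4.
By clue 1, the disco fan is in house 4.
Clue 3 places the metal fan in house 2.
By clue 3, the person who makes brownies is in house 2.
The hamster owner is in house 1 (clue 4).
From clue 10, the dog owner must be in house 3.
The only dessert still possible for house 1 is pudding.
Clue 11 places the dahlia grower in house 3.
House 2's flower must be rose (nothing else left).
So house 4 gets iris for flower.
Clue 2: the cat owner is in house 2.
So house 1 gets carnation for flower.
House 4 pet: only snake fits.
Clue 6 places the rock fan in house 3.
House 1 music genre: only folk fits.
So: house 1 = folk/pudding/carnation/hamster, house 2 = metal/brownies/rose/cat, house 3 = rock/mousse/dahlia/dog, house 4 = disco/pie/iris/snake.

iris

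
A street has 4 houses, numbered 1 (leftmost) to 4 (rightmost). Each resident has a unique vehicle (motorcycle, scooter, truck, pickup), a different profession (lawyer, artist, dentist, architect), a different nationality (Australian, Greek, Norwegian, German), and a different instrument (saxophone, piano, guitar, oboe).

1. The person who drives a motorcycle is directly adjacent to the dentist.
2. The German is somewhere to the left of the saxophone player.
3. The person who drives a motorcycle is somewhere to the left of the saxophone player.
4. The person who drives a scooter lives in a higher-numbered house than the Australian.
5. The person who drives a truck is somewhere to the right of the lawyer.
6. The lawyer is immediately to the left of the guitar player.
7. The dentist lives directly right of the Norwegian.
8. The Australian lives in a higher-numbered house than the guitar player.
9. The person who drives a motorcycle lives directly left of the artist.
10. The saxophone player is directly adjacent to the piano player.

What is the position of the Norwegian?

1

From clue 8, the Australian must be in house 3.
From clue 8, the guitar player must be in house 2.
So house 4 gets Greek for nationality.
Clue 4 places the person who drives a scooter in house 4.
The lawyer is in house 1 (clue 6).
House 1's instrument must be oboe (nothing else left).
The person who drives a truck is narrowed to house 2 or 3; consider each.
Placing it in house 3 leads to a contradiction, so it's in house 2.
Clue 1: the dentist is in house 2.
Clue 7 places the Norwegian in house 1.
House 3 profession: only architect fits.
So house 4 gets artist for profession.
So house 2 gets German for nationality.
Clue 9: the person who drives a motorcycle is in house 3.
That leaves pickup as the vehicle for house 1.
Clue 3 places the saxophone player in house 4.
From clue 10, the piano player must be in house 3.
So: house 1 = pickup/lawyer/Norwegian/oboe, house 2 = truck/dentist/German/guitar, house 3 = motorcycle/architect/Australian/piano, house 4 = scooter/artist/Greek/saxophone.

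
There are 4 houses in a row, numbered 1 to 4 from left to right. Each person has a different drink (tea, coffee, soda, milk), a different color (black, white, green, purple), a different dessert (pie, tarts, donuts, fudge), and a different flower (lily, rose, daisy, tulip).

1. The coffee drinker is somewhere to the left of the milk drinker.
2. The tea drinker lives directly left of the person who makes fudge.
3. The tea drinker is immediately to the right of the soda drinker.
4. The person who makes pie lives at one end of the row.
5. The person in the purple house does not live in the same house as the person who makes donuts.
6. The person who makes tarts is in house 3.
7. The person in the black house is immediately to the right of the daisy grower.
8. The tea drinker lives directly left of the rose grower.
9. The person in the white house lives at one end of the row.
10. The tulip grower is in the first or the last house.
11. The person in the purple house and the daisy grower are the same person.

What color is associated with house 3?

From clue 6, the person who makes tarts must be in house 3.
That leaves milk as the drink for house 4.
By clue 2, the tea drinker is in house 3.
Clue 2 places the person who makes fudge in house 4.
The soda drinker is in house 2 (clue 3).
Clue 8: the rose grower is in house 4.
The only drink still possible for house 1 is coffee.
House 2 dessert: only donuts fits.
House 1's flower must be tulip (nothing else left).
The person in the purple house is in house 3 (clue 11).
The daisy grower is in house 3 (clue 11).
The only color still possible for house 2 is green.
House 1's dessert must be pie (nothing else left).
That leaves lily as the flower for house 2.
That leaves white as the color for house 1.
House 4 color: only black fits.
So: house 1 = coffee/white/pie/tulip, house 2 = soda/green/donuts/lily, house 3 = tea/purple/tarts/daisy, house 4 = milk/black/fudge/rose.

purple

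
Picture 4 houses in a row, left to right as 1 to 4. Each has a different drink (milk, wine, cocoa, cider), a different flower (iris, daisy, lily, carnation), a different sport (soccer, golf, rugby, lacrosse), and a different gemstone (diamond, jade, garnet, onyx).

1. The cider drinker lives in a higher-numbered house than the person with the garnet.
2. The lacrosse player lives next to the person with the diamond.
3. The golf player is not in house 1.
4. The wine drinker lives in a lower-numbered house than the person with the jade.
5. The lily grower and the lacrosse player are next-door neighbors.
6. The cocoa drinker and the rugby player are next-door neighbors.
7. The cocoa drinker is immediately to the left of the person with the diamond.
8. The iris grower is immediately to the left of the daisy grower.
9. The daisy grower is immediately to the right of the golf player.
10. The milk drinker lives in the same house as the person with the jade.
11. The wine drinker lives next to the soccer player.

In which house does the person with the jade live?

The daisy grower is narrowed to house 3 or 4; consider each.
Placing it in house 3 leads to a contradiction, so it's in house 4.
Clue 8: the iris grower is in house 3.
Clue 9: the golf player is in house 3.
The only sport still possible for house 4 is soccer.
Clue 11 places the wine drinker in house 3.
House 1 drink: only cocoa fits.
The person with the jade is in house 4 (clue 4).
By clue 6, the rugby player is in house 2.
Clue 7 places the person with the diamond in house 2.
From clue 10, the milk drinker must be in house 4.
House 2's drink must be cider (nothing else left).
House 1's sport must be lacrosse (nothing else left).
By clue 1, the person with the garnet is in house 1.
The lily grower is in house 2 (clue 5).
House 1 flower: only carnation fits.
That leaves onyx as the gemstone for house 3.
So: house 1 = cocoa/carnation/lacrosse/garnet, house 2 = cider/lily/rugby/diamond, house 3 = wine/iris/golf/onyx, house 4 = milk/daisy/soccer/jade.

4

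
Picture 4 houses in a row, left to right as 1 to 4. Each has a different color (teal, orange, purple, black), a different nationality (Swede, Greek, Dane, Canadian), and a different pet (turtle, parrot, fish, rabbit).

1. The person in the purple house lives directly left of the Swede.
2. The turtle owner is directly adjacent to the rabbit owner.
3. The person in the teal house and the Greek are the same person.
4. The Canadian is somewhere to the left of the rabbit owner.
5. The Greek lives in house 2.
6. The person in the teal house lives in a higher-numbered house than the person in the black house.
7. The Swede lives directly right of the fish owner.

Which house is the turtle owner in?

1

By clue 5, the Greek is in house 2.
Clue 3 places the person in the teal house in house 2.
From clue 6, the person in the black house must be in house 1.
That leaves purple as the color for house 3.
The only color still possible for house 4 is orange.
The Swede is in house 4 (clue 1).
By clue 7, the fish owner is in house 3.
The turtle owner is in house 1 (clue 2).
From clue 2, the rabbit owner must be in house 2.
The Canadian is in house 1 (clue 4).
That leaves Dane as the nationality for house 3.
House 4's pet must be parrot (nothing else left).
So: house 1 = black/Canadian/turtle, house 2 = teal/Greek/rabbit, house 3 = purple/Dane/fish, house 4 = orange/Swede/parrot.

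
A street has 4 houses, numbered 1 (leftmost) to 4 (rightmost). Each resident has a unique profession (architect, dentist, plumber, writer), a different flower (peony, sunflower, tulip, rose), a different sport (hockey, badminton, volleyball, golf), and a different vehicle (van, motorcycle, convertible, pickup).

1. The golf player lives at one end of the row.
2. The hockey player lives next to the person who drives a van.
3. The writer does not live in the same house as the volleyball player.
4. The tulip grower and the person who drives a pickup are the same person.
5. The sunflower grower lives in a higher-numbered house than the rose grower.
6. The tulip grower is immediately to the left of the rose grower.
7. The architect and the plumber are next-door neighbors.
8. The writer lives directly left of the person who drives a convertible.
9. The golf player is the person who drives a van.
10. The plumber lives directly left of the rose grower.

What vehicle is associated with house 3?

motorcycle

House 4 profession: only dentist fits.
The plumber is narrowed to house 1 or 2; consider each.
Placing it in house 1 leads to a contradiction, so it's in house 2.
From clue 10, the rose grower must be in house 3.
The tulip grower is in house 2 (clue 6).
That leaves peony as the flower for house 1.
That leaves sunflower as the flower for house 4.
The only vehicle still possible for house 3 is motorcycle.
Clue 4: the person who drives a pickup is in house 2.
House 1's vehicle must be van (nothing else left).
House 4's vehicle must be convertible (nothing else left).
Clue 2: the hockey player is in house 2.
Clue 8 places the writer in house 3.
The golf player is in house 1 (clue 9).
House 1 profession: only architect fits.
From clue 3, the volleyball player must be in house 4.
House 3 sport: only badminton fits.
So: house 1 = architect/peony/golf/van, house 2 = plumber/tulip/hockey/pickup, house 3 = writer/rose/badminton/motorcycle, house 4 = dentist/sunflower/volleyball/convertible.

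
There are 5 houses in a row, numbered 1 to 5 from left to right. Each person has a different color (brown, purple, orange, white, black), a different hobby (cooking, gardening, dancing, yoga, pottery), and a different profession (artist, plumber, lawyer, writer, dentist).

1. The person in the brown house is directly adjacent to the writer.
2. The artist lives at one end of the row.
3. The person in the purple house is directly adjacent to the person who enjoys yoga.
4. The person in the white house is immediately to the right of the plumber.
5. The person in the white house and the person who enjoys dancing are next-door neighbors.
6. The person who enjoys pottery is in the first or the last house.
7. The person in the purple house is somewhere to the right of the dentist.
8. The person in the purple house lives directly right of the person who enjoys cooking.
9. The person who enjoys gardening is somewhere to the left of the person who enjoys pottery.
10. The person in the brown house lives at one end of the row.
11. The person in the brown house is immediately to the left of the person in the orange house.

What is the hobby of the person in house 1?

Clue 9: the person who enjoys pottery is in house 5.
From clue 11, the person in the brown house must be in house 1.
Clue 11 places the person in the orange house in house 2.
The writer is in house 2 (clue 1).
So house 1 gets gardening for hobby.
The person in the white house is narrowed to house 4 or 5; consider each.
Placing it in house 5 leads to a contradiction, so it's in house 4.
From clue 4, the plumber must be in house 3.
The person who enjoys dancing is in house 3 (clue 5).
The person in the black house is narrowed to house 3 or 5; consider each.
Placing it in house 3 leads to a contradiction, so it's in house 5.
House 3 color: only purple fits.
Clue 7 places the dentist in house 1.
Clue 8: the person who enjoys cooking is in house 2.
House 4 hobby: only yoga fits.
House 4's profession must be lawyer (nothing else left).
House 5's profession must be artist (nothing else left).
So: house 1 = brown/gardening/dentist, house 2 = orange/cooking/writer, house 3 = purple/dancing/plumber, house 4 = white/yoga/lawyer, house 5 = black/pottery/artist.

gardening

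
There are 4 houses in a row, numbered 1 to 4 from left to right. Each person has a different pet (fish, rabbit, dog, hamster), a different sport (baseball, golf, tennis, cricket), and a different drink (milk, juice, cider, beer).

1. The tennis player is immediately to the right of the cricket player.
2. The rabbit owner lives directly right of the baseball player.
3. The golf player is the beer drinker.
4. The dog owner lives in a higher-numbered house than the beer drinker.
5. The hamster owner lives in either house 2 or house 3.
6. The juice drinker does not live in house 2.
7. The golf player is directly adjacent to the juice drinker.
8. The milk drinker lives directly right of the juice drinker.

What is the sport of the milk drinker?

That leaves fish as the pet for house 1.
Clue 7 places the golf player in house 2.
House 4 sport: only tennis fits.
The cricket player is in house 3 (clue 1).
The beer drinker is in house 2 (clue 3).
That leaves baseball as the sport for house 1.
Clue 2: the rabbit owner is in house 2.
Clue 8 places the juice drinker in house 3.
House 3 pet: only hamster fits.
The only pet still possible for house 4 is dog.
The only drink still possible for house 1 is cider.
House 4 drink: only milk fits.
So: house 1 = fish/baseball/cider, house 2 = rabbit/golf/beer, house 3 = hamster/cricket/juice, house 4 = dog/tennis/milk.

tennis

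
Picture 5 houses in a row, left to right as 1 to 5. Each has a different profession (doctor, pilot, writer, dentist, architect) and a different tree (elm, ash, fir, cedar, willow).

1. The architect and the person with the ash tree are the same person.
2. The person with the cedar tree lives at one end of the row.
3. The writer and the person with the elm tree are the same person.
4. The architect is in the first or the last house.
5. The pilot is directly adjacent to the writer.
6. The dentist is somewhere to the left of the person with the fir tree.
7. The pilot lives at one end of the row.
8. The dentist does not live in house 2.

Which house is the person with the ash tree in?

The architect is narrowed to house 1 or 5; consider each.
Placing it in house 1 leads to a contradiction, so it's in house 5.
By clue 1, the person with the ash tree is in house 5.
House 1 tree: only cedar fits.
Clue 5 places the writer in house 2.
That leaves pilot as the profession for house 1.
House 3 profession: only dentist fits.
The only profession still possible for house 4 is doctor.
The person with the elm tree is in house 2 (clue 3).
By clue 6, the person with the fir tree is in house 4.
House 3 tree: only willow fits.
So: house 1 = pilot/cedar, house 2 = writer/elm, house 3 = dentist/willow, house 4 = doctor/fir, house 5 = architect/ash.

5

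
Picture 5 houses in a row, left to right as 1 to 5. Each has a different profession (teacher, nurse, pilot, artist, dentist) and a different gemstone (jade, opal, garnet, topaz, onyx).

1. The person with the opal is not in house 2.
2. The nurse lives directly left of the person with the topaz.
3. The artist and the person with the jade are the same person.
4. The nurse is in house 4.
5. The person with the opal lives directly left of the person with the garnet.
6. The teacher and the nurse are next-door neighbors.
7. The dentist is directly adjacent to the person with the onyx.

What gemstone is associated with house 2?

By clue 4, the nurse is in house 4.
Clue 2: the person with the topaz is in house 5.
The teacher is narrowed to house 3 or 5; consider each.
Placing it in house 3 leads to a contradiction, so it's in house 5.
The person with the garnet is narrowed to house 2 or 4; consider each.
Placing it in house 2 leads to a contradiction, so it's in house 4.
By clue 5, the person with the opal is in house 3.
The artist is narrowed to house 1 or 2; consider each.
Placing it in house 2 leads to a contradiction, so it's in house 1.
By clue 3, the person with the jade is in house 1.
That leaves onyx as the gemstone for house 2.
The dentist is in house 3 (clue 7).
So house 2 gets pilot for profession.
So: house 1 = artist/jade, house 2 = pilot/onyx, house 3 = dentist/opal, house 4 = nurse/garnet, house 5 = teacher/topaz.

onyx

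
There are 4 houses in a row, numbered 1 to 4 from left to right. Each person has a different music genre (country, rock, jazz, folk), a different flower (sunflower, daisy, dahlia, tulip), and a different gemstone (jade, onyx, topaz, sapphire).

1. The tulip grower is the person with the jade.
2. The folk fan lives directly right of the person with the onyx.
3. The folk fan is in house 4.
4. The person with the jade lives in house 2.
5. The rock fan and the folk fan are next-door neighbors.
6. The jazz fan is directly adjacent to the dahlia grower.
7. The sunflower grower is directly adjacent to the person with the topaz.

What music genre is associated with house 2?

From clue 3, the folk fan must be in house 4.
Clue 4: the person with the jade is in house 2.
Clue 5 places the rock fan in house 3.
The tulip grower is in house 2 (clue 1).
Clue 2: the person with the onyx is in house 3.
From clue 6, the jazz fan must be in house 2.
From clue 7, the sunflower grower must be in house 3.
From clue 7, the person with the topaz must be in house 4.
The only music genre still possible for house 1 is country.
House 1 flower: only dahlia fits.
House 4 flower: only daisy fits.
That leaves sapphire as the gemstone for house 1.
So: house 1 = country/dahlia/sapphire, house 2 = jazz/tulip/jade, house 3 = rock/sunflower/onyx, house 4 = folk/daisy/topaz.

jazz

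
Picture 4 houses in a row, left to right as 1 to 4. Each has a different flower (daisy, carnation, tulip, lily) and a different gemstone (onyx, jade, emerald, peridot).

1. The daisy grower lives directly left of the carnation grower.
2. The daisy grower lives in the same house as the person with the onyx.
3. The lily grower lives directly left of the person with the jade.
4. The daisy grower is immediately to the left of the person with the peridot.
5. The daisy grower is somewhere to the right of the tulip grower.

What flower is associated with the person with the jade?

tulip

So house 4 gets carnation for flower.
Clue 1 places the daisy grower in house 3.
The person with the onyx is in house 3 (clue 2).
Clue 4 places the person with the peridot in house 4.
House 1's gemstone must be emerald (nothing else left).
That leaves jade as the gemstone for house 2.
By clue 3, the lily grower is in house 1.
That leaves tulip as the flower for house 2.
So: house 1 = lily/emerald, house 2 = tulip/jade, house 3 = daisy/onyx, house 4 = carnation/peridot.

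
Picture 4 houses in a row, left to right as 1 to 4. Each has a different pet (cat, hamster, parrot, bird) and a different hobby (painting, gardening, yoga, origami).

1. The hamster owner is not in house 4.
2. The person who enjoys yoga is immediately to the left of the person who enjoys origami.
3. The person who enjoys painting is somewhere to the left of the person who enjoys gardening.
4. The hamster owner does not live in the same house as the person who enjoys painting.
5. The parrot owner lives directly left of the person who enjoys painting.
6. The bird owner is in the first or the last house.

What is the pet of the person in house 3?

So house 1 gets yoga for hobby.
By clue 2, the person who enjoys origami is in house 2.
The only hobby still possible for house 4 is gardening.
Clue 5 places the parrot owner in house 2.
House 3 pet: only cat fits.
House 4's pet must be bird (nothing else left).
House 3's hobby must be painting (nothing else left).
House 1's pet must be hamster (nothing else left).
So: house 1 = hamster/yoga, house 2 = parrot/origami, house 3 = cat/painting, house 4 = bird/gardening.

cat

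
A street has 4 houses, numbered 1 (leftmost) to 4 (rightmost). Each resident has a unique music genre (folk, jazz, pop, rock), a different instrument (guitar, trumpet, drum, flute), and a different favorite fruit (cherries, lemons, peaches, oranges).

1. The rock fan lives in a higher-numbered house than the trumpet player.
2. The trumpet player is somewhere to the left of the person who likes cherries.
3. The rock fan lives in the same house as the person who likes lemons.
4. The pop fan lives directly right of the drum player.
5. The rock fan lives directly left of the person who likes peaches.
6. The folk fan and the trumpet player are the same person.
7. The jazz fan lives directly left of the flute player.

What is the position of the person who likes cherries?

The only music genre still possible for house 4 is pop.
So house 1 gets oranges for favorite fruit.
From clue 4, the drum player must be in house 3.
The folk fan is narrowed to house 1 or 2; consider each.
Placing it in house 2 leads to a contradiction, so it's in house 1.
The trumpet player is in house 1 (clue 6).
That leaves rock as the music genre for house 2.
The only music genre still possible for house 3 is jazz.
From clue 3, the person who likes lemons must be in house 2.
The person who likes peaches is in house 3 (clue 5).
By clue 7, the flute player is in house 4.
The only instrument still possible for house 2 is guitar.
The only favorite fruit still possible for house 4 is cherries.
So: house 1 = folk/trumpet/oranges, house 2 = rock/guitar/lemons, house 3 = jazz/drum/peaches, house 4 = pop/flute/cherries.

4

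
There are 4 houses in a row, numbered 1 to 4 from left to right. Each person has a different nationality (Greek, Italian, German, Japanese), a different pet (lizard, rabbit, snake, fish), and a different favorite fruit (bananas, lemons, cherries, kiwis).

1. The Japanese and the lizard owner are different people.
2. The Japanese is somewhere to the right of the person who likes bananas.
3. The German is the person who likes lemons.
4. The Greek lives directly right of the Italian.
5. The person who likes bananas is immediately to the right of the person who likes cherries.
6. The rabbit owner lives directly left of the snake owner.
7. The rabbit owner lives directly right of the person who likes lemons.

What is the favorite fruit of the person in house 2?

House 4 favorite fruit: only kiwis fits.
That leaves bananas as the favorite fruit for house 3.
Clue 2: the Japanese is in house 4.
Clue 5: the person who likes cherries is in house 2.
So house 1 gets lemons for favorite fruit.
From clue 3, the German must be in house 1.
Clue 7: the rabbit owner is in house 2.
That leaves Greek as the nationality for house 3.
The snake owner is in house 3 (clue 6).
House 2's nationality must be Italian (nothing else left).
That leaves fish as the pet for house 4.
House 1 pet: only lizard fits.
So: house 1 = German/lizard/lemons, house 2 = Italian/rabbit/cherries, house 3 = Greek/snake/bananas, house 4 = Japanese/fish/kiwis.

cherries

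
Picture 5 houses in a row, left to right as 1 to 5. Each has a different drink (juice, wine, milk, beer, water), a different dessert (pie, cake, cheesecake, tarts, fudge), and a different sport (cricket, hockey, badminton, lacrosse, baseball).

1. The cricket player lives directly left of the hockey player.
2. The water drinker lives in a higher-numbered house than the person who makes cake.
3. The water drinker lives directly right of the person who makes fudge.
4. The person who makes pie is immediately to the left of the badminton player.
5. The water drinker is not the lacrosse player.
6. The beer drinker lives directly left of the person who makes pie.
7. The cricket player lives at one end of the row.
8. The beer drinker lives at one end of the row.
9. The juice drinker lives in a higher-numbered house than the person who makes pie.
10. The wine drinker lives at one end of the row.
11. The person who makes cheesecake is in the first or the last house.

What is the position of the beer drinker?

By clue 7, the cricket player is in house 1.
By clue 8, the beer drinker is in house 1.
The hockey player is in house 2 (clue 1).
Clue 6: the person who makes pie is in house 2.
So house 5 gets wine for drink.
Clue 4: the badminton player is in house 3.
The only dessert still possible for house 4 is tarts.
The only dessert still possible for house 5 is cheesecake.
The juice drinker is narrowed to house 3 or 4; consider each.
Placing it in house 4 leads to a contradiction, so it's in house 3.
The milk drinker is narrowed to house 2 or 4; consider each.
Placing it in house 4 leads to a contradiction, so it's in house 2.
House 4 drink: only water fits.
Clue 3 places the person who makes fudge in house 3.
The lacrosse player is in house 5 (clue 5).
That leaves cake as the dessert for house 1.
The only sport still possible for house 4 is baseball.
So: house 1 = beer/cake/cricket, house 2 = milk/pie/hockey, house 3 = juice/fudge/badminton, house 4 = water/tarts/baseball, house 5 = wine/cheesecake/lacrosse.

1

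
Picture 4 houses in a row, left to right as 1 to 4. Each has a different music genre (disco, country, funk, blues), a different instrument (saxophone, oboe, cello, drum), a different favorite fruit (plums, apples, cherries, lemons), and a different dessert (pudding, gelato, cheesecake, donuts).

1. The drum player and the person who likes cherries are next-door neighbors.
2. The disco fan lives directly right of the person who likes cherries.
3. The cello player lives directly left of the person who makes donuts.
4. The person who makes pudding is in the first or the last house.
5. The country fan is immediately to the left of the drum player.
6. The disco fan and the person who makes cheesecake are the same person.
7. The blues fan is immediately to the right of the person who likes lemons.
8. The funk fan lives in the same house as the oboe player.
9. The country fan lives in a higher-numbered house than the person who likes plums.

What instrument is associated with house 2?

cello

That leaves funk as the music genre for house 1.
The only favorite fruit still possible for house 4 is apples.
Clue 8: the oboe player is in house 1.
The only dessert still possible for house 2 is gelato.
House 1's dessert must be pudding (nothing else left).
The country fan is narrowed to house 2 or 3; consider each.
Placing it in house 2 leads to a contradiction, so it's in house 3.
Clue 5 places the drum player in house 4.
The only music genre still possible for house 2 is blues.
The only music genre still possible for house 4 is disco.
Clue 1 places the person who likes cherries in house 3.
By clue 6, the person who makes cheesecake is in house 4.
By clue 7, the person who likes lemons is in house 1.
House 2's favorite fruit must be plums (nothing else left).
House 3's dessert must be donuts (nothing else left).
The cello player is in house 2 (clue 3).
The only instrument still possible for house 3 is saxophone.
So: house 1 = funk/oboe/lemons/pudding, house 2 = blues/cello/plums/gelato, house 3 = country/saxophone/cherries/donuts, house 4 = disco/drum/apples/cheesecake.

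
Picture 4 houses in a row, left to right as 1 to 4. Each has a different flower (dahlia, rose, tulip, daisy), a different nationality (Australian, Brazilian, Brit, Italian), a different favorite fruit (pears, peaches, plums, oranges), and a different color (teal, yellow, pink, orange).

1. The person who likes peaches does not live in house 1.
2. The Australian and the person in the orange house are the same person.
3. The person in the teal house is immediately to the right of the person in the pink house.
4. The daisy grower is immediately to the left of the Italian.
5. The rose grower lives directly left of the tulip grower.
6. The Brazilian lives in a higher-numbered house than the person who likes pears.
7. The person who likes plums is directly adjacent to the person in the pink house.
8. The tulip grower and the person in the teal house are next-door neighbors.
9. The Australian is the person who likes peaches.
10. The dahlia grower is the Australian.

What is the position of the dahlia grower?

4

So house 1 gets Brit for nationality.
The dahlia grower is narrowed to house 2 or 3 or 4; consider each.
Placing it in house 2 and house 3 leads to a contradiction, so it's in house 4.
Clue 10: the Australian is in house 4.
From clue 2, the person in the orange house must be in house 4.
From clue 9, the person who likes peaches must be in house 4.
The only flower still possible for house 3 is tulip.
From clue 5, the rose grower must be in house 2.
Clue 8: the person in the teal house is in house 2.
That leaves daisy as the flower for house 1.
So house 1 gets pink for color.
So house 3 gets yellow for color.
The Italian is in house 2 (clue 4).
The person who likes plums is in house 2 (clue 7).
House 3's nationality must be Brazilian (nothing else left).
So house 3 gets oranges for favorite fruit.
House 1's favorite fruit must be pears (nothing else left).
So: house 1 = daisy/Brit/pears/pink, house 2 = rose/Italian/plums/teal, house 3 = tulip/Brazilian/oranges/yellow, house 4 = dahlia/Australian/peaches/orange.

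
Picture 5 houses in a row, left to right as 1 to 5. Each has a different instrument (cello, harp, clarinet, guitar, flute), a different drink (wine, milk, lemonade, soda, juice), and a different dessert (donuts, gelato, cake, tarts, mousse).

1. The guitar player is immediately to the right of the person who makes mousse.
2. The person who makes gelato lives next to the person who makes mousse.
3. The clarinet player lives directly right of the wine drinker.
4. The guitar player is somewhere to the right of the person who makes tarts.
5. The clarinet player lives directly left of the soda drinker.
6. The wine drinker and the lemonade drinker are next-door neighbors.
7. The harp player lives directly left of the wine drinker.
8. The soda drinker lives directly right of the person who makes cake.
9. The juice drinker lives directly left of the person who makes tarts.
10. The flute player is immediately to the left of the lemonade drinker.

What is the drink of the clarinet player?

The clarinet player is narrowed to house 3 or 4; consider each.
Placing it in house 4 leads to a contradiction, so it's in house 3.
From clue 3, the wine drinker must be in house 2.
From clue 5, the soda drinker must be in house 4.
By clue 6, the lemonade drinker is in house 3.
By clue 7, the harp player is in house 1.
The person who makes cake is in house 3 (clue 8).
The flute player is in house 2 (clue 10).
That leaves juice as the drink for house 1.
House 5's drink must be milk (nothing else left).
By clue 1, the guitar player is in house 5.
Clue 1 places the person who makes mousse in house 4.
Clue 2: the person who makes gelato is in house 5.
From clue 9, the person who makes tarts must be in house 2.
House 4 instrument: only cello fits.
The only dessert still possible for house 1 is donuts.
So: house 1 = harp/juice/donuts, house 2 = flute/wine/tarts, house 3 = clarinet/lemonade/cake, house 4 = cello/soda/mousse, house 5 = guitar/milk/gelato.

lemonade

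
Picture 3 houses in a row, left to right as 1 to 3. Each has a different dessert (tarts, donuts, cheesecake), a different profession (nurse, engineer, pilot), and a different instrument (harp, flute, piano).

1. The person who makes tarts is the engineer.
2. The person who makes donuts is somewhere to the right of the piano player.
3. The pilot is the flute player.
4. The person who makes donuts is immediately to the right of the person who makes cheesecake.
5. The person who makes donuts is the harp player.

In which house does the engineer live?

The person who makes cheesecake is narrowed to house 1 or 2; consider each.
Placing it in house 1 leads to a contradiction, so it's in house 2.
Clue 4: the person who makes donuts is in house 3.
Clue 5: the harp player is in house 3.
That leaves tarts as the dessert for house 1.
The engineer is in house 1 (clue 1).
The only profession still possible for house 2 is pilot.
The only profession still possible for house 3 is nurse.
From clue 3, the flute player must be in house 2.
House 1's instrument must be piano (nothing else left).
So: house 1 = tarts/engineer/piano, house 2 = cheesecake/pilot/flute, house 3 = donuts/nurse/harp.

1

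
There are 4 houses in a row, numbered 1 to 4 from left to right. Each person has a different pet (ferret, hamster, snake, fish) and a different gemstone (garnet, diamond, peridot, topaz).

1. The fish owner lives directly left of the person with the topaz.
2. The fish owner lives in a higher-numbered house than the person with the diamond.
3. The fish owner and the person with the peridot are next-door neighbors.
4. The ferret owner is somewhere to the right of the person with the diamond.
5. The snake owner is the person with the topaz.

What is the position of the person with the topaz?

4

House 1 pet: only hamster fits.
The fish owner is narrowed to house 2 or 3; consider each.
Placing it in house 2 leads to a contradiction, so it's in house 3.
By clue 1, the person with the topaz is in house 4.
From clue 5, the snake owner must be in house 4.
The only pet still possible for house 2 is ferret.
The only gemstone still possible for house 3 is garnet.
From clue 4, the person with the diamond must be in house 1.
House 2's gemstone must be peridot (nothing else left).
So: house 1 = hamster/diamond, house 2 = ferret/peridot, house 3 = fish/garnet, house 4 = snake/topaz.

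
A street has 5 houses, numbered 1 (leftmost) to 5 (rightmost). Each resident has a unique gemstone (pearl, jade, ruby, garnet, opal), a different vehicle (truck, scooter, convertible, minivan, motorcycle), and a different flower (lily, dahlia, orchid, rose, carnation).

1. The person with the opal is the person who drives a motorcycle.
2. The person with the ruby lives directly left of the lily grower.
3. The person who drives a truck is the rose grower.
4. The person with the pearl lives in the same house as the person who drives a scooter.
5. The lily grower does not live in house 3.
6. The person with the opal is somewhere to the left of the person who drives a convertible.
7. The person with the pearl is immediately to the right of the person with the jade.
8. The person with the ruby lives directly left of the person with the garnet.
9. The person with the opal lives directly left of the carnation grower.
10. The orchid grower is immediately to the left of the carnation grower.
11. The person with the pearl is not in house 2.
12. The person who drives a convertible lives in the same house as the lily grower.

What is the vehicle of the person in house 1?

The person with the garnet is narrowed to house 2 or 4 or 5; consider each.
Placing it in house 2 and house 4 leads to a contradiction, so it's in house 5.
Clue 8: the person with the ruby is in house 4.
House 1 gemstone: only opal fits.
House 2's gemstone must be jade (nothing else left).
The only gemstone still possible for house 3 is pearl.
From clue 1, the person who drives a motorcycle must be in house 1.
Clue 2 places the lily grower in house 5.
By clue 4, the person who drives a scooter is in house 3.
Clue 9 places the carnation grower in house 2.
Clue 10: the orchid grower is in house 1.
The person who drives a convertible is in house 5 (clue 12).
Clue 3 places the person who drives a truck in house 4.
Clue 3: the rose grower is in house 4.
House 2 vehicle: only minivan fits.
The only flower still possible for house 3 is dahlia.
So: house 1 = opal/motorcycle/orchid, house 2 = jade/minivan/carnation, house 3 = pearl/scooter/dahlia, house 4 = ruby/truck/rose, house 5 = garnet/convertible/lily.

motorcycle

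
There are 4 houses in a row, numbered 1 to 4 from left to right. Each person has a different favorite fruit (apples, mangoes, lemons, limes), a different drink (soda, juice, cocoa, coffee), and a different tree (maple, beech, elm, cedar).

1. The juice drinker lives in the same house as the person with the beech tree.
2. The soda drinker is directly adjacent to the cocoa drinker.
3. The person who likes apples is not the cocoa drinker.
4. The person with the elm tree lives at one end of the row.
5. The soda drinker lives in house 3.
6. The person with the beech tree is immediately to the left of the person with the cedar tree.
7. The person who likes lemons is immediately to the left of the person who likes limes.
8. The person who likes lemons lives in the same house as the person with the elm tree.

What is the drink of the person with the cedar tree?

soda

The soda drinker is in house 3 (clue 5).
The person who likes lemons is in house 1 (clue 8).
By clue 8, the person with the elm tree is in house 1.
By clue 1, the juice drinker is in house 2.
From clue 1, the person with the beech tree must be in house 2.
Clue 6 places the person with the cedar tree in house 3.
By clue 7, the person who likes limes is in house 2.
House 1's drink must be coffee (nothing else left).
House 4 drink: only cocoa fits.
That leaves maple as the tree for house 4.
Clue 3 places the person who likes apples in house 3.
So house 4 gets mangoes for favorite fruit.
So: house 1 = lemons/coffee/elm, house 2 = limes/juice/beech, house 3 = apples/soda/cedar, house 4 = mangoes/cocoa/maple.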